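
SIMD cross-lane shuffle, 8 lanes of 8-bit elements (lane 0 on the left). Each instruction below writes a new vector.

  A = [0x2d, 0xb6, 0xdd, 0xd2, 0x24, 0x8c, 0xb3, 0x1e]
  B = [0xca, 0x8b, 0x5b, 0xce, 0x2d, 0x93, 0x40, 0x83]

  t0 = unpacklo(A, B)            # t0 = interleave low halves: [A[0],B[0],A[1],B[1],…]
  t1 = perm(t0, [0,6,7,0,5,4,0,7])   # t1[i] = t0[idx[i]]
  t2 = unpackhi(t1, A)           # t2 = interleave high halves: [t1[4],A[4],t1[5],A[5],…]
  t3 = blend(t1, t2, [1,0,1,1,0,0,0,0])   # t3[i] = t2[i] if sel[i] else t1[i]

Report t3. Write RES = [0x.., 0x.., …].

  t0: 2d ca b6 8b dd 5b d2 ce
  t1: 2d d2 ce 2d 5b dd 2d ce
  t2: 5b 24 dd 8c 2d b3 ce 1e
  t3: 5b d2 dd 8c 5b dd 2d ce

RES = [0x5b, 0xd2, 0xdd, 0x8c, 0x5b, 0xdd, 0x2d, 0xce]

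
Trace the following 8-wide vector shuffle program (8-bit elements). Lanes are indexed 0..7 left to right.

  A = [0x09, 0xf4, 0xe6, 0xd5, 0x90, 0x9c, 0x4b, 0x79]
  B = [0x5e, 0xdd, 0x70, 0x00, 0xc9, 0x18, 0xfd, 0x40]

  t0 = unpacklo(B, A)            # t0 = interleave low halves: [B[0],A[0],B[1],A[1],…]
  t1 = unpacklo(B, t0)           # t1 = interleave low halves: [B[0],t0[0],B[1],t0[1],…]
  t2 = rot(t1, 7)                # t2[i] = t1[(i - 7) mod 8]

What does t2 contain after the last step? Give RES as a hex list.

  t0: 5e 09 dd f4 70 e6 00 d5
  t1: 5e 5e dd 09 70 dd 00 f4
  t2: 5e dd 09 70 dd 00 f4 5e

RES = [ 0x5e  0xdd  0x09  0x70  0xdd  0x00  0xf4  0x5e ]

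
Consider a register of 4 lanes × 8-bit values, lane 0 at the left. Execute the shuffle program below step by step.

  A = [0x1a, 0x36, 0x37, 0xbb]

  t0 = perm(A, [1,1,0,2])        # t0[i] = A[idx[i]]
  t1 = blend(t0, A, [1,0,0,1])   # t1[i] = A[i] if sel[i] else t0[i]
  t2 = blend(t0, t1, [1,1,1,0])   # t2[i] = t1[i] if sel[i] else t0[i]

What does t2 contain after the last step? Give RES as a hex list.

RES = [ 0x1a  0x36  0x1a  0x37 ]

→ t0 |36|36|1a|37|
→ t1 |1a|36|1a|bb|
→ t2 |1a|36|1a|37|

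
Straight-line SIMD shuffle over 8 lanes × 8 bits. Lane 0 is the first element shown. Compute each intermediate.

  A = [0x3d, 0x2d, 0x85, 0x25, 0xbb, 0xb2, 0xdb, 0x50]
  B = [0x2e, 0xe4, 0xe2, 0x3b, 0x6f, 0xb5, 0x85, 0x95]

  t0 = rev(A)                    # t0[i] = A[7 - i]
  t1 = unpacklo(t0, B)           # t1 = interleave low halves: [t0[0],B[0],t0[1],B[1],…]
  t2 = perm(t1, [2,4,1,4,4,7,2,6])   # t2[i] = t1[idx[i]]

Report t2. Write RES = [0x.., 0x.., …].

t0 = [0x50, 0xdb, 0xb2, 0xbb, 0x25, 0x85, 0x2d, 0x3d]
t1 = [0x50, 0x2e, 0xdb, 0xe4, 0xb2, 0xe2, 0xbb, 0x3b]
t2 = [0xdb, 0xb2, 0x2e, 0xb2, 0xb2, 0x3b, 0xdb, 0xbb]

RES = [ 0xdb  0xb2  0x2e  0xb2  0xb2  0x3b  0xdb  0xbb ]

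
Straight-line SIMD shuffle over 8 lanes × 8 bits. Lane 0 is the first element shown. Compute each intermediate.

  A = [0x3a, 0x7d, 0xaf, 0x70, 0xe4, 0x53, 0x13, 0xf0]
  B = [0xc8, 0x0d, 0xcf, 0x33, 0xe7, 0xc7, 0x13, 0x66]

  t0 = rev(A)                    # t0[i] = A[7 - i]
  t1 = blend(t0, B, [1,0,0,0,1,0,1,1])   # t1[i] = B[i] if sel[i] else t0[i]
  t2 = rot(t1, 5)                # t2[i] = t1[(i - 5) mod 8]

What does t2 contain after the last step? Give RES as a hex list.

t0 = [0xf0, 0x13, 0x53, 0xe4, 0x70, 0xaf, 0x7d, 0x3a]
t1 = [0xc8, 0x13, 0x53, 0xe4, 0xe7, 0xaf, 0x13, 0x66]
t2 = [0xe4, 0xe7, 0xaf, 0x13, 0x66, 0xc8, 0x13, 0x53]

RES = [0xe4, 0xe7, 0xaf, 0x13, 0x66, 0xc8, 0x13, 0x53]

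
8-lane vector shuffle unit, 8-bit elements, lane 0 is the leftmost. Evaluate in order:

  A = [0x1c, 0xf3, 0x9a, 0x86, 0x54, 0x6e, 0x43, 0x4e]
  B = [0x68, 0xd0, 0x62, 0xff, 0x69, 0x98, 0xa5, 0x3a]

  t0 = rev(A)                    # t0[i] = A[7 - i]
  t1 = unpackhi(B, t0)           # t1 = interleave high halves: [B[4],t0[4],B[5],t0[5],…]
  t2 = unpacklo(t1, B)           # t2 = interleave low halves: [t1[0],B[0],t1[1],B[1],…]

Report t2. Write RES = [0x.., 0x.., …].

→ t0 |4e|43|6e|54|86|9a|f3|1c|
→ t1 |69|86|98|9a|a5|f3|3a|1c|
→ t2 |69|68|86|d0|98|62|9a|ff|

RES = [ 0x69  0x68  0x86  0xd0  0x98  0x62  0x9a  0xff ]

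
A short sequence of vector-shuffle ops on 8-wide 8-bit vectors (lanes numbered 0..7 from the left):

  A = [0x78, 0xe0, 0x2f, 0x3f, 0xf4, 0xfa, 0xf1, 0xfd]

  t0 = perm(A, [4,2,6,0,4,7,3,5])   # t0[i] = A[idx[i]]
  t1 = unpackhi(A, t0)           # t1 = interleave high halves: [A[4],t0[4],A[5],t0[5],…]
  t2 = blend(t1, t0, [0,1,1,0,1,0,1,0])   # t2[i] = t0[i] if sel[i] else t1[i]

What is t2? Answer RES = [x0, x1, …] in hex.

RES = [0xf4, 0x2f, 0xf1, 0xfd, 0xf4, 0x3f, 0x3f, 0xfa]

t0 = [0xf4, 0x2f, 0xf1, 0x78, 0xf4, 0xfd, 0x3f, 0xfa]
t1 = [0xf4, 0xf4, 0xfa, 0xfd, 0xf1, 0x3f, 0xfd, 0xfa]
t2 = [0xf4, 0x2f, 0xf1, 0xfd, 0xf4, 0x3f, 0x3f, 0xfa]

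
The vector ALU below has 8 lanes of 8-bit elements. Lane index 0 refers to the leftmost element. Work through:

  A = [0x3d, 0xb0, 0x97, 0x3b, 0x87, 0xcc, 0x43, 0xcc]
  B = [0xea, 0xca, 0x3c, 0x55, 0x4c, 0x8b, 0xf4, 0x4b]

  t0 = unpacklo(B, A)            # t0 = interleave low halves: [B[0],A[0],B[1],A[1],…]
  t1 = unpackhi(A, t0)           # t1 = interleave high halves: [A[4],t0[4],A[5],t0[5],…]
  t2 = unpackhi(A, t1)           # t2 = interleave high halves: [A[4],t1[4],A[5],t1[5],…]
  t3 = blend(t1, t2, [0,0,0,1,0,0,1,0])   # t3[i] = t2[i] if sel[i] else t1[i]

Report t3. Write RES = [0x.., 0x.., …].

t0 = [0xea, 0x3d, 0xca, 0xb0, 0x3c, 0x97, 0x55, 0x3b]
t1 = [0x87, 0x3c, 0xcc, 0x97, 0x43, 0x55, 0xcc, 0x3b]
t2 = [0x87, 0x43, 0xcc, 0x55, 0x43, 0xcc, 0xcc, 0x3b]
t3 = [0x87, 0x3c, 0xcc, 0x55, 0x43, 0x55, 0xcc, 0x3b]

RES = [ 0x87  0x3c  0xcc  0x55  0x43  0x55  0xcc  0x3b ]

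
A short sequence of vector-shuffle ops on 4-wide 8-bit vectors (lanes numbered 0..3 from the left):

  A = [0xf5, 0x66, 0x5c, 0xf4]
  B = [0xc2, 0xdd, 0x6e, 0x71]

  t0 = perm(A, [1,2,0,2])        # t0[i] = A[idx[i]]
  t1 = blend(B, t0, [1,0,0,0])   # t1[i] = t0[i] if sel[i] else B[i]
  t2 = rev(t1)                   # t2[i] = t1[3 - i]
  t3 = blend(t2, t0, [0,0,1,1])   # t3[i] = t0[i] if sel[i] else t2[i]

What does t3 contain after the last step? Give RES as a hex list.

RES = [ 0x71  0x6e  0xf5  0x5c ]

  t0: 66 5c f5 5c
  t1: 66 dd 6e 71
  t2: 71 6e dd 66
  t3: 71 6e f5 5c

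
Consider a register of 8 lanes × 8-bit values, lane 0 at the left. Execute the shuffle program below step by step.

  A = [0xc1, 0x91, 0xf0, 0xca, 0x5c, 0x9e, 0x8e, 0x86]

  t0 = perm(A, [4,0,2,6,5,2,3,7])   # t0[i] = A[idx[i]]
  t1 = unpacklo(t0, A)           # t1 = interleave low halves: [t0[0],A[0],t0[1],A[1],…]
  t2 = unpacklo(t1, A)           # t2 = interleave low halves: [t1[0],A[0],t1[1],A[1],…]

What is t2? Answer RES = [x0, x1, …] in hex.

RES = [ 0x5c  0xc1  0xc1  0x91  0xc1  0xf0  0x91  0xca ]

→ t0 |5c|c1|f0|8e|9e|f0|ca|86|
→ t1 |5c|c1|c1|91|f0|f0|8e|ca|
→ t2 |5c|c1|c1|91|c1|f0|91|ca|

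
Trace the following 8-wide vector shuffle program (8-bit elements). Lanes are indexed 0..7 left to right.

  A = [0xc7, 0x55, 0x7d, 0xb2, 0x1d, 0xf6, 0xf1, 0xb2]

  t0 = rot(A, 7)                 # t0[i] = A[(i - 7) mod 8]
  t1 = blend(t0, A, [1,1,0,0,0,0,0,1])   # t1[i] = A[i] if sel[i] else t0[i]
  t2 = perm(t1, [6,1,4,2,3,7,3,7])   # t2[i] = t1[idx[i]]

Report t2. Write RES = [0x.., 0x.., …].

  t0: 55 7d b2 1d f6 f1 b2 c7
  t1: c7 55 b2 1d f6 f1 b2 b2
  t2: b2 55 f6 b2 1d b2 1d b2

RES = [0xb2, 0x55, 0xf6, 0xb2, 0x1d, 0xb2, 0x1d, 0xb2]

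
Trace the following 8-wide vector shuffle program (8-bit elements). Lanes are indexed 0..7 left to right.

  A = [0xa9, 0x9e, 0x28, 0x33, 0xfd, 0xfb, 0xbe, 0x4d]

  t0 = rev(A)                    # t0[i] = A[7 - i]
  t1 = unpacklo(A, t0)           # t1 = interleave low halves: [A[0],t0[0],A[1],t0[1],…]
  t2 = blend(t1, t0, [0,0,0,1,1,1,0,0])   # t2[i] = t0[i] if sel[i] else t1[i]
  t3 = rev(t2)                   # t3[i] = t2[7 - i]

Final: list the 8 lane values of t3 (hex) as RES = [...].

t0 = [0x4d, 0xbe, 0xfb, 0xfd, 0x33, 0x28, 0x9e, 0xa9]
t1 = [0xa9, 0x4d, 0x9e, 0xbe, 0x28, 0xfb, 0x33, 0xfd]
t2 = [0xa9, 0x4d, 0x9e, 0xfd, 0x33, 0x28, 0x33, 0xfd]
t3 = [0xfd, 0x33, 0x28, 0x33, 0xfd, 0x9e, 0x4d, 0xa9]

RES = [ 0xfd  0x33  0x28  0x33  0xfd  0x9e  0x4d  0xa9 ]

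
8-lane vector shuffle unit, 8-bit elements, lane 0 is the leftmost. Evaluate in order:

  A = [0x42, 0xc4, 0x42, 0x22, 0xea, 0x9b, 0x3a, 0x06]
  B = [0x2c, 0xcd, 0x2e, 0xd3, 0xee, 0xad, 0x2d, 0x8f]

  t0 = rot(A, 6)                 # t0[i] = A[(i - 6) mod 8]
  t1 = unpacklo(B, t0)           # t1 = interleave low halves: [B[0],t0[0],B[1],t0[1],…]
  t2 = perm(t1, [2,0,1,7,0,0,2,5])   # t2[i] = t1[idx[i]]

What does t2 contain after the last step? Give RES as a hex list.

→ t0 |42|22|ea|9b|3a|06|42|c4|
→ t1 |2c|42|cd|22|2e|ea|d3|9b|
→ t2 |cd|2c|42|9b|2c|2c|cd|ea|

RES = [0xcd, 0x2c, 0x42, 0x9b, 0x2c, 0x2c, 0xcd, 0xea]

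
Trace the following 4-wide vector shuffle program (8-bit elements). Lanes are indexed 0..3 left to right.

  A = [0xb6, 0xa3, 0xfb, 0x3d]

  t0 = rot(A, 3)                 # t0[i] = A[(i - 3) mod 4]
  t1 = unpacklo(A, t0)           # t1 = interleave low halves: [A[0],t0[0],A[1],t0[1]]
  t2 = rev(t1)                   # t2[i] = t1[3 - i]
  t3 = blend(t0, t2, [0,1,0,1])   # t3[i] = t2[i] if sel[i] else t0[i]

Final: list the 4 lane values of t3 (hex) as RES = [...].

RES = [ 0xa3  0xa3  0x3d  0xb6 ]

t0 = [0xa3, 0xfb, 0x3d, 0xb6]
t1 = [0xb6, 0xa3, 0xa3, 0xfb]
t2 = [0xfb, 0xa3, 0xa3, 0xb6]
t3 = [0xa3, 0xa3, 0x3d, 0xb6]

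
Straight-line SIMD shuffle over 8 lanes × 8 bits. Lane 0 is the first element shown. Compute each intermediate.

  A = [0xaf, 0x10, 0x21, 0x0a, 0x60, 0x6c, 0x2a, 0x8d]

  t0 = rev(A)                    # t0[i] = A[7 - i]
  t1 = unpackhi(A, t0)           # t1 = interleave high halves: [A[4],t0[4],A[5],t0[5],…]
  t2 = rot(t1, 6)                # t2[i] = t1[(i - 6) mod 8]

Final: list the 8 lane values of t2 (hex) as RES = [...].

RES = [0x6c, 0x21, 0x2a, 0x10, 0x8d, 0xaf, 0x60, 0x0a]

t0 = [0x8d, 0x2a, 0x6c, 0x60, 0x0a, 0x21, 0x10, 0xaf]
t1 = [0x60, 0x0a, 0x6c, 0x21, 0x2a, 0x10, 0x8d, 0xaf]
t2 = [0x6c, 0x21, 0x2a, 0x10, 0x8d, 0xaf, 0x60, 0x0a]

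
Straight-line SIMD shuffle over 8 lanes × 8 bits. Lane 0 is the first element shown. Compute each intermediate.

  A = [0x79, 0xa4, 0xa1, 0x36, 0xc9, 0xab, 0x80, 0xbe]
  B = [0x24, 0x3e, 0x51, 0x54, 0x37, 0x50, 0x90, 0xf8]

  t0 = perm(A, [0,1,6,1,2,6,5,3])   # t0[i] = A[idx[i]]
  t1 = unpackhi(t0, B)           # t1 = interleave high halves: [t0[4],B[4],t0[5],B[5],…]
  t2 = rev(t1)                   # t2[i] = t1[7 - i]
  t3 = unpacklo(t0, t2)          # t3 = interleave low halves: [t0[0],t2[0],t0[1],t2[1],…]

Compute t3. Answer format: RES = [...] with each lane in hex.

RES = [0x79, 0xf8, 0xa4, 0x36, 0x80, 0x90, 0xa4, 0xab]

  t0: 79 a4 80 a4 a1 80 ab 36
  t1: a1 37 80 50 ab 90 36 f8
  t2: f8 36 90 ab 50 80 37 a1
  t3: 79 f8 a4 36 80 90 a4 ab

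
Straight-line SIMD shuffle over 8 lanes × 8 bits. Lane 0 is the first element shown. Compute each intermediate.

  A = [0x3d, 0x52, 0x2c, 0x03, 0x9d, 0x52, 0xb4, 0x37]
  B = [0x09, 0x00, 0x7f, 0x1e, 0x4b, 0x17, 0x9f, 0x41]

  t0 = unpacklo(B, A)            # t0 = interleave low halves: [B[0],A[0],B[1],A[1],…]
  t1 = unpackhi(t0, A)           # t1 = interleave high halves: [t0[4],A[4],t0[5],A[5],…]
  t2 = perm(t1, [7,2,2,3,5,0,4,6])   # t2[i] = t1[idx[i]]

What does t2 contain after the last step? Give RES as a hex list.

RES = [0x37, 0x2c, 0x2c, 0x52, 0xb4, 0x7f, 0x1e, 0x03]

t0 = [0x09, 0x3d, 0x00, 0x52, 0x7f, 0x2c, 0x1e, 0x03]
t1 = [0x7f, 0x9d, 0x2c, 0x52, 0x1e, 0xb4, 0x03, 0x37]
t2 = [0x37, 0x2c, 0x2c, 0x52, 0xb4, 0x7f, 0x1e, 0x03]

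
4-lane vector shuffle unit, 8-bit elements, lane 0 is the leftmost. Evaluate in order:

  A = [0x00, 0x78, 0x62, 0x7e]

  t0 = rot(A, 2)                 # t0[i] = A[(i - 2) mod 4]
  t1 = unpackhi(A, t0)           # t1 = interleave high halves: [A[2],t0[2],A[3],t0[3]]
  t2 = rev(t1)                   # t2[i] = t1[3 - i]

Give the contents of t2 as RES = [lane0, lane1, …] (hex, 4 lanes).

RES = [ 0x78  0x7e  0x00  0x62 ]

t0 = [0x62, 0x7e, 0x00, 0x78]
t1 = [0x62, 0x00, 0x7e, 0x78]
t2 = [0x78, 0x7e, 0x00, 0x62]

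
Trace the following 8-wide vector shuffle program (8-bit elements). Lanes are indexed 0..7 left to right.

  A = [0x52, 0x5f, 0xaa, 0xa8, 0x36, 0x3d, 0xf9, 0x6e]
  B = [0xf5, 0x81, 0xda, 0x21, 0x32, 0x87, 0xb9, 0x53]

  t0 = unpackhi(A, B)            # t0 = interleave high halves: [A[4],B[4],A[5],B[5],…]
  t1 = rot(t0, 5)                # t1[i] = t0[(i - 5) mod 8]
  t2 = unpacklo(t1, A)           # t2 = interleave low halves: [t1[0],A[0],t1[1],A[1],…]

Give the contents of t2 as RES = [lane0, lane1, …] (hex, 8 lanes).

RES = [ 0x87  0x52  0xf9  0x5f  0xb9  0xaa  0x6e  0xa8 ]

→ t0 |36|32|3d|87|f9|b9|6e|53|
→ t1 |87|f9|b9|6e|53|36|32|3d|
→ t2 |87|52|f9|5f|b9|aa|6e|a8|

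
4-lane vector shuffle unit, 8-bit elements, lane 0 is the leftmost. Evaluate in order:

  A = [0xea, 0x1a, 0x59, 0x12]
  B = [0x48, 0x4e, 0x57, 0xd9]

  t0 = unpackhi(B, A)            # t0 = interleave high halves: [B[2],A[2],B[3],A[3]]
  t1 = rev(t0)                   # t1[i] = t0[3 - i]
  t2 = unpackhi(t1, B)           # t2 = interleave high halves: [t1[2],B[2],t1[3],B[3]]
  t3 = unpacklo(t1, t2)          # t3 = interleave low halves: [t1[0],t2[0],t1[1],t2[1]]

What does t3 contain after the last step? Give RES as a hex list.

→ t0 |57|59|d9|12|
→ t1 |12|d9|59|57|
→ t2 |59|57|57|d9|
→ t3 |12|59|d9|57|

RES = [0x12, 0x59, 0xd9, 0x57]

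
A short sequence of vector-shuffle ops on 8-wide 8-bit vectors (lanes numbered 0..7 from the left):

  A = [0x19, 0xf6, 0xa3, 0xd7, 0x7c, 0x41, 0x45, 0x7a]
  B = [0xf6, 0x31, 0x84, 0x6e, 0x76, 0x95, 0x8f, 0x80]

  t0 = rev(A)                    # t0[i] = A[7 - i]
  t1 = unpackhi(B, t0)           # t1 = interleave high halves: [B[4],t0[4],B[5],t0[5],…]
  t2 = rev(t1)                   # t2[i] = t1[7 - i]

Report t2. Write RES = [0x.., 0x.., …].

→ t0 |7a|45|41|7c|d7|a3|f6|19|
→ t1 |76|d7|95|a3|8f|f6|80|19|
→ t2 |19|80|f6|8f|a3|95|d7|76|

RES = [0x19, 0x80, 0xf6, 0x8f, 0xa3, 0x95, 0xd7, 0x76]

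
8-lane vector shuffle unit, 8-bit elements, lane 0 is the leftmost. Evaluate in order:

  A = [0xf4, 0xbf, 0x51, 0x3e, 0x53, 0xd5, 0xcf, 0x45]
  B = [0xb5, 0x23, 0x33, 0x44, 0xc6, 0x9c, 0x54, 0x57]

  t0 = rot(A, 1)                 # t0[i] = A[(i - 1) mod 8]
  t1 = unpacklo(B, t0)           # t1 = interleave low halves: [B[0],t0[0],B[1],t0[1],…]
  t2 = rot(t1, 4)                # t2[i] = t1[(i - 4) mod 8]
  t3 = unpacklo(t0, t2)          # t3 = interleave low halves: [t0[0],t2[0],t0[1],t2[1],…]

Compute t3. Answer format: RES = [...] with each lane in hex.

RES = [0x45, 0x33, 0xf4, 0xbf, 0xbf, 0x44, 0x51, 0x51]

→ t0 |45|f4|bf|51|3e|53|d5|cf|
→ t1 |b5|45|23|f4|33|bf|44|51|
→ t2 |33|bf|44|51|b5|45|23|f4|
→ t3 |45|33|f4|bf|bf|44|51|51|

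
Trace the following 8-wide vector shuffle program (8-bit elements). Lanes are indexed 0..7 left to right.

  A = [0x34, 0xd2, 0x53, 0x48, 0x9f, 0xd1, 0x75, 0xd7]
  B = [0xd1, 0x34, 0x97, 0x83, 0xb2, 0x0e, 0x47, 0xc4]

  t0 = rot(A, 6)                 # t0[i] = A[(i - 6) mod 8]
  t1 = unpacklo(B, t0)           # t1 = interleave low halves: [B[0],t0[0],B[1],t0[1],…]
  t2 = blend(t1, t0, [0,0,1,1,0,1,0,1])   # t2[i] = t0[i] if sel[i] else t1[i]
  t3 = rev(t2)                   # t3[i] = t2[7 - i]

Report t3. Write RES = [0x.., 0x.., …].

RES = [ 0xd2  0x83  0xd7  0x97  0xd1  0x9f  0x53  0xd1 ]

t0 = [0x53, 0x48, 0x9f, 0xd1, 0x75, 0xd7, 0x34, 0xd2]
t1 = [0xd1, 0x53, 0x34, 0x48, 0x97, 0x9f, 0x83, 0xd1]
t2 = [0xd1, 0x53, 0x9f, 0xd1, 0x97, 0xd7, 0x83, 0xd2]
t3 = [0xd2, 0x83, 0xd7, 0x97, 0xd1, 0x9f, 0x53, 0xd1]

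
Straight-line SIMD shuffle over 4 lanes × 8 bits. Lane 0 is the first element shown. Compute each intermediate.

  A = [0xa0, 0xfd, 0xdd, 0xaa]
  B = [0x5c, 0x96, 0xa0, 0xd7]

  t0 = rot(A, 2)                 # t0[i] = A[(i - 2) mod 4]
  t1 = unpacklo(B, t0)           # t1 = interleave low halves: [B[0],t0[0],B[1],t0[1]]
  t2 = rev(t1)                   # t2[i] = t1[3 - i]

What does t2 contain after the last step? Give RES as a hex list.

t0 = [0xdd, 0xaa, 0xa0, 0xfd]
t1 = [0x5c, 0xdd, 0x96, 0xaa]
t2 = [0xaa, 0x96, 0xdd, 0x5c]

RES = [0xaa, 0x96, 0xdd, 0x5c]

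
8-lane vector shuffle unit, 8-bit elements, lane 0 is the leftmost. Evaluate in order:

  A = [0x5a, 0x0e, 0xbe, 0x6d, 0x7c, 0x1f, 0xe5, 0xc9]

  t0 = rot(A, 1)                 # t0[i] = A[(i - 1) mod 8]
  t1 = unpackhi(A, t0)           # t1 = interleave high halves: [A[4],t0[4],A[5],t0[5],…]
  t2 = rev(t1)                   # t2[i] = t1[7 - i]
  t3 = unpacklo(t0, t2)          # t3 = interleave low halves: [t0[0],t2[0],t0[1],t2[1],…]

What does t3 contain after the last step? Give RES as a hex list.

RES = [0xc9, 0xe5, 0x5a, 0xc9, 0x0e, 0x1f, 0xbe, 0xe5]

  t0: c9 5a 0e be 6d 7c 1f e5
  t1: 7c 6d 1f 7c e5 1f c9 e5
  t2: e5 c9 1f e5 7c 1f 6d 7c
  t3: c9 e5 5a c9 0e 1f be e5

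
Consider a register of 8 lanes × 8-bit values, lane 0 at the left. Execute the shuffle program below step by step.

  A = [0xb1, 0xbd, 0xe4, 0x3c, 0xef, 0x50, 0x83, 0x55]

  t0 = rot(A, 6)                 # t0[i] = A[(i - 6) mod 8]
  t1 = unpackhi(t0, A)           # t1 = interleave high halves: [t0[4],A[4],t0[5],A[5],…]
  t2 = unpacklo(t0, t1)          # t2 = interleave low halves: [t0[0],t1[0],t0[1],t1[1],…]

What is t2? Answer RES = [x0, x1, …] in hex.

t0 = [0xe4, 0x3c, 0xef, 0x50, 0x83, 0x55, 0xb1, 0xbd]
t1 = [0x83, 0xef, 0x55, 0x50, 0xb1, 0x83, 0xbd, 0x55]
t2 = [0xe4, 0x83, 0x3c, 0xef, 0xef, 0x55, 0x50, 0x50]

RES = [ 0xe4  0x83  0x3c  0xef  0xef  0x55  0x50  0x50 ]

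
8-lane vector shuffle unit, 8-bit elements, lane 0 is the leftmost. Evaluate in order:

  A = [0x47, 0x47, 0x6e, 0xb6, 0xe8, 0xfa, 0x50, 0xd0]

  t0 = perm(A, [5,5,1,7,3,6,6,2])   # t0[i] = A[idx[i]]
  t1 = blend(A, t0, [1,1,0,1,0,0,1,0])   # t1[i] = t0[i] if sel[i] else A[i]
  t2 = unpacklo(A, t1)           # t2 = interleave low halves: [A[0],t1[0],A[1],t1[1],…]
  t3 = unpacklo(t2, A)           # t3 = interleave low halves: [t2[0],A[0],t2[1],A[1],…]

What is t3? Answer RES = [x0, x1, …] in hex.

  t0: fa fa 47 d0 b6 50 50 6e
  t1: fa fa 6e d0 e8 fa 50 d0
  t2: 47 fa 47 fa 6e 6e b6 d0
  t3: 47 47 fa 47 47 6e fa b6

RES = [0x47, 0x47, 0xfa, 0x47, 0x47, 0x6e, 0xfa, 0xb6]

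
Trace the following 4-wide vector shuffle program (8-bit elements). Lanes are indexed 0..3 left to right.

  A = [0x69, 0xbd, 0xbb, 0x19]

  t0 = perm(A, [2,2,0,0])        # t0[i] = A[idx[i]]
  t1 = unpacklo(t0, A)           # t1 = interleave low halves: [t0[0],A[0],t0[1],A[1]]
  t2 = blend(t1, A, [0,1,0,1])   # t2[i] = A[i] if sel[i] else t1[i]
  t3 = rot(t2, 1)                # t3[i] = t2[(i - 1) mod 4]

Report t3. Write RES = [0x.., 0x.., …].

t0 = [0xbb, 0xbb, 0x69, 0x69]
t1 = [0xbb, 0x69, 0xbb, 0xbd]
t2 = [0xbb, 0xbd, 0xbb, 0x19]
t3 = [0x19, 0xbb, 0xbd, 0xbb]

RES = [ 0x19  0xbb  0xbd  0xbb ]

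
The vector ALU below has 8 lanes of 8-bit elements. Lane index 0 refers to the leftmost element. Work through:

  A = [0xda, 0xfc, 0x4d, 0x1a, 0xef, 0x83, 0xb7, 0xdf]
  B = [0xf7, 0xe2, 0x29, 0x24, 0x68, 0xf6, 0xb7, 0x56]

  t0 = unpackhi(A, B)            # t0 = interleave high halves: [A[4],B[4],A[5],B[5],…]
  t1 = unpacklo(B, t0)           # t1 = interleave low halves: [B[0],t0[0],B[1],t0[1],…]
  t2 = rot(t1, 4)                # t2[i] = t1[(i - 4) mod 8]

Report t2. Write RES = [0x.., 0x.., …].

RES = [0x29, 0x83, 0x24, 0xf6, 0xf7, 0xef, 0xe2, 0x68]

  t0: ef 68 83 f6 b7 b7 df 56
  t1: f7 ef e2 68 29 83 24 f6
  t2: 29 83 24 f6 f7 ef e2 68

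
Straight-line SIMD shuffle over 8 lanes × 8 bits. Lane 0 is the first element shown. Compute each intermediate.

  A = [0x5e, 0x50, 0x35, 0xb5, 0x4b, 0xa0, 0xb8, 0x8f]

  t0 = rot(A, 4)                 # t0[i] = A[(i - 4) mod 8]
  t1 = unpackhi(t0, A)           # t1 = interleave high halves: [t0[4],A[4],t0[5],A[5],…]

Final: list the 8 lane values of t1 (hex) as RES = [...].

→ t0 |4b|a0|b8|8f|5e|50|35|b5|
→ t1 |5e|4b|50|a0|35|b8|b5|8f|

RES = [ 0x5e  0x4b  0x50  0xa0  0x35  0xb8  0xb5  0x8f ]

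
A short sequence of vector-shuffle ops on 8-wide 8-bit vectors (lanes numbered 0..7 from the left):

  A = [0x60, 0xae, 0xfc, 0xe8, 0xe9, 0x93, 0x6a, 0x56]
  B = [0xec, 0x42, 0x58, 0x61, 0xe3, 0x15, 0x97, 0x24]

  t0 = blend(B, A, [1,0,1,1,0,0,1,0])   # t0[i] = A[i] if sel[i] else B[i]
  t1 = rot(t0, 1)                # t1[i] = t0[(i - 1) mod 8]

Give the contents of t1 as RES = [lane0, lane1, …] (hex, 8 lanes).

RES = [ 0x24  0x60  0x42  0xfc  0xe8  0xe3  0x15  0x6a ]

t0 = [0x60, 0x42, 0xfc, 0xe8, 0xe3, 0x15, 0x6a, 0x24]
t1 = [0x24, 0x60, 0x42, 0xfc, 0xe8, 0xe3, 0x15, 0x6a]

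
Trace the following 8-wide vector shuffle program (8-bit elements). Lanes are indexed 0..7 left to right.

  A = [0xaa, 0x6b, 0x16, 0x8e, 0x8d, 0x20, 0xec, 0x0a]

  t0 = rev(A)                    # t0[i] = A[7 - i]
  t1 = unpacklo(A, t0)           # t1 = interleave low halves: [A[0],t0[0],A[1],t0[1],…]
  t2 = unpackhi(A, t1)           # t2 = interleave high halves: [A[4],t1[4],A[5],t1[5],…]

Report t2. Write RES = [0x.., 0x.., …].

  t0: 0a ec 20 8d 8e 16 6b aa
  t1: aa 0a 6b ec 16 20 8e 8d
  t2: 8d 16 20 20 ec 8e 0a 8d

RES = [0x8d, 0x16, 0x20, 0x20, 0xec, 0x8e, 0x0a, 0x8d]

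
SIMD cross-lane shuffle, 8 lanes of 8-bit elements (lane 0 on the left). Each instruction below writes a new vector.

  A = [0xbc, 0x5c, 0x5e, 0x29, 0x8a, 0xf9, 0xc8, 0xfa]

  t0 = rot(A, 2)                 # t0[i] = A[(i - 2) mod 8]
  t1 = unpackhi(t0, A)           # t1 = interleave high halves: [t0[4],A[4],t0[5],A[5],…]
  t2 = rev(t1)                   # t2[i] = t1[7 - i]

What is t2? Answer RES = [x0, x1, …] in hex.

RES = [ 0xfa  0xf9  0xc8  0x8a  0xf9  0x29  0x8a  0x5e ]

t0 = [0xc8, 0xfa, 0xbc, 0x5c, 0x5e, 0x29, 0x8a, 0xf9]
t1 = [0x5e, 0x8a, 0x29, 0xf9, 0x8a, 0xc8, 0xf9, 0xfa]
t2 = [0xfa, 0xf9, 0xc8, 0x8a, 0xf9, 0x29, 0x8a, 0x5e]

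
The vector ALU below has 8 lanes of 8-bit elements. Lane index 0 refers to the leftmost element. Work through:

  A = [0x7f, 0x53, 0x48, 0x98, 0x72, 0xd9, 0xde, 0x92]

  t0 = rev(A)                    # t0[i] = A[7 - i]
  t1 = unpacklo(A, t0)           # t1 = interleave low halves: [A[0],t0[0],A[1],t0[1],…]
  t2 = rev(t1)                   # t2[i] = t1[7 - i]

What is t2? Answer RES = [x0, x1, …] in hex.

t0 = [0x92, 0xde, 0xd9, 0x72, 0x98, 0x48, 0x53, 0x7f]
t1 = [0x7f, 0x92, 0x53, 0xde, 0x48, 0xd9, 0x98, 0x72]
t2 = [0x72, 0x98, 0xd9, 0x48, 0xde, 0x53, 0x92, 0x7f]

RES = [0x72, 0x98, 0xd9, 0x48, 0xde, 0x53, 0x92, 0x7f]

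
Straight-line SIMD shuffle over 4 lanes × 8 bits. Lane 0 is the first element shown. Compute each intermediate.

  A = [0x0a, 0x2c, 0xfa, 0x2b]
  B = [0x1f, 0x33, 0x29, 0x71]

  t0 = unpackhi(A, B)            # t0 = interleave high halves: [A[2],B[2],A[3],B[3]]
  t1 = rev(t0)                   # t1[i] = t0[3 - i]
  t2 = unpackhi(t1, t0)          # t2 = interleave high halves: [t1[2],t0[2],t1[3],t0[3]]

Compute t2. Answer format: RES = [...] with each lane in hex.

RES = [ 0x29  0x2b  0xfa  0x71 ]

t0 = [0xfa, 0x29, 0x2b, 0x71]
t1 = [0x71, 0x2b, 0x29, 0xfa]
t2 = [0x29, 0x2b, 0xfa, 0x71]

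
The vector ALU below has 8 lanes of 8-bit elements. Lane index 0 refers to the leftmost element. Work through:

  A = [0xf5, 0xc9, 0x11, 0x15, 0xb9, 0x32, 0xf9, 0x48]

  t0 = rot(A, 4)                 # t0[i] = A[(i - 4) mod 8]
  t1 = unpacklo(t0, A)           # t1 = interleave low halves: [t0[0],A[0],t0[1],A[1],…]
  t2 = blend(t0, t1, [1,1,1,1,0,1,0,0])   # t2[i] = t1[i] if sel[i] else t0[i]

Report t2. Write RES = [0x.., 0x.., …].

RES = [0xb9, 0xf5, 0x32, 0xc9, 0xf5, 0x11, 0x11, 0x15]

→ t0 |b9|32|f9|48|f5|c9|11|15|
→ t1 |b9|f5|32|c9|f9|11|48|15|
→ t2 |b9|f5|32|c9|f5|11|11|15|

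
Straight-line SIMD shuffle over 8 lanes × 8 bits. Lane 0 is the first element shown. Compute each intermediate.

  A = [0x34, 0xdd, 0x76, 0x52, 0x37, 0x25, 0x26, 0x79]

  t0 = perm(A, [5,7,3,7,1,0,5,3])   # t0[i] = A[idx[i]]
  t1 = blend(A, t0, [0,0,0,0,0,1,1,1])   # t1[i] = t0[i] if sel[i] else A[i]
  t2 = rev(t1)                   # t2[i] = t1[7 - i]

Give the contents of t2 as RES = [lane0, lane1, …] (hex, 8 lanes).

→ t0 |25|79|52|79|dd|34|25|52|
→ t1 |34|dd|76|52|37|34|25|52|
→ t2 |52|25|34|37|52|76|dd|34|

RES = [0x52, 0x25, 0x34, 0x37, 0x52, 0x76, 0xdd, 0x34]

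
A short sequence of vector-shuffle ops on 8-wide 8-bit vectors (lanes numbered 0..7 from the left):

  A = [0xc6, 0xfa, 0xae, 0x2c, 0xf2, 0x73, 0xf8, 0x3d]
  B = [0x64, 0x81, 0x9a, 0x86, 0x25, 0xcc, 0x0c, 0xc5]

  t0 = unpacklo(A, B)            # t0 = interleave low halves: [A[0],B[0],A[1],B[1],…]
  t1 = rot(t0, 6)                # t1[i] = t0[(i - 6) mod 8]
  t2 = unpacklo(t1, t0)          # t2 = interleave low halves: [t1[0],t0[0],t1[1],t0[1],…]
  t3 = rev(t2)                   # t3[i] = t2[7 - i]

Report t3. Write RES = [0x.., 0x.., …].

→ t0 |c6|64|fa|81|ae|9a|2c|86|
→ t1 |fa|81|ae|9a|2c|86|c6|64|
→ t2 |fa|c6|81|64|ae|fa|9a|81|
→ t3 |81|9a|fa|ae|64|81|c6|fa|

RES = [ 0x81  0x9a  0xfa  0xae  0x64  0x81  0xc6  0xfa ]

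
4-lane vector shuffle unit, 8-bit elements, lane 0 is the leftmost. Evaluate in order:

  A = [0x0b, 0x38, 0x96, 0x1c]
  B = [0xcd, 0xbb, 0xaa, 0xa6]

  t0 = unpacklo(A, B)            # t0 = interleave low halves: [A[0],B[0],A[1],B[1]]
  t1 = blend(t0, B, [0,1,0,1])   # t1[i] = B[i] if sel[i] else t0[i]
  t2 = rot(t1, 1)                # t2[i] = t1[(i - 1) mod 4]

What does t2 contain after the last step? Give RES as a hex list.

RES = [0xa6, 0x0b, 0xbb, 0x38]

t0 = [0x0b, 0xcd, 0x38, 0xbb]
t1 = [0x0b, 0xbb, 0x38, 0xa6]
t2 = [0xa6, 0x0b, 0xbb, 0x38]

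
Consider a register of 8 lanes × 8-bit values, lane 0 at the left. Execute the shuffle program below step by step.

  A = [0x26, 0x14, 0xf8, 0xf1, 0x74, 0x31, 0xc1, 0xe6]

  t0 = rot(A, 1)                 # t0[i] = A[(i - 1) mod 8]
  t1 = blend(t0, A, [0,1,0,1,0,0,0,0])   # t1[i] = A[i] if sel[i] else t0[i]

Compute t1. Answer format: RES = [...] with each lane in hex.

→ t0 |e6|26|14|f8|f1|74|31|c1|
→ t1 |e6|14|14|f1|f1|74|31|c1|

RES = [ 0xe6  0x14  0x14  0xf1  0xf1  0x74  0x31  0xc1 ]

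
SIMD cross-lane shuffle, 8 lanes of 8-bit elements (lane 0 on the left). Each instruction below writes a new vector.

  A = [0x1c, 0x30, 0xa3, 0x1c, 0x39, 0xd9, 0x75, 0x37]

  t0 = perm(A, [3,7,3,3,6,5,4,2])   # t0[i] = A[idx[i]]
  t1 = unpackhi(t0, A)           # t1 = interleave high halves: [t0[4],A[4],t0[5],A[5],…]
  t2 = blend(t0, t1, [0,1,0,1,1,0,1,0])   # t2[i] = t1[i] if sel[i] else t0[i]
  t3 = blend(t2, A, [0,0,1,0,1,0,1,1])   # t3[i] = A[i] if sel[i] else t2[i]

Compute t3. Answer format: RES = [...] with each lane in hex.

RES = [ 0x1c  0x39  0xa3  0xd9  0x39  0xd9  0x75  0x37 ]

  t0: 1c 37 1c 1c 75 d9 39 a3
  t1: 75 39 d9 d9 39 75 a3 37
  t2: 1c 39 1c d9 39 d9 a3 a3
  t3: 1c 39 a3 d9 39 d9 75 37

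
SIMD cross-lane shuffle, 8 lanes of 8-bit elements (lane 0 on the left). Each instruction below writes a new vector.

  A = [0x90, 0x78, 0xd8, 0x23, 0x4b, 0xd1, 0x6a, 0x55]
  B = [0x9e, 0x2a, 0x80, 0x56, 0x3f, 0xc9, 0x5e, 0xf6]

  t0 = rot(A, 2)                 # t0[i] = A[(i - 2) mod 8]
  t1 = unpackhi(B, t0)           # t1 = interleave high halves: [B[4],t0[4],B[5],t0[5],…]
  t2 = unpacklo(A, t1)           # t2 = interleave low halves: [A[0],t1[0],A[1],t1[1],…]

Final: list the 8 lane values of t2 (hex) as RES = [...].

  t0: 6a 55 90 78 d8 23 4b d1
  t1: 3f d8 c9 23 5e 4b f6 d1
  t2: 90 3f 78 d8 d8 c9 23 23

RES = [ 0x90  0x3f  0x78  0xd8  0xd8  0xc9  0x23  0x23 ]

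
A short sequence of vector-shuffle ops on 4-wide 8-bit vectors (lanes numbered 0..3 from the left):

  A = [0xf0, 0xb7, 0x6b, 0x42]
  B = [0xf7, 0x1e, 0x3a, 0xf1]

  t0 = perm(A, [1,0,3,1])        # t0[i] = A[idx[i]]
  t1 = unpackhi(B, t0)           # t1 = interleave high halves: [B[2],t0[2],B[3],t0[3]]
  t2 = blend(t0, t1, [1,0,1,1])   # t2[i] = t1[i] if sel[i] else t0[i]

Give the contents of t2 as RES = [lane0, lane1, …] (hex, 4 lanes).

→ t0 |b7|f0|42|b7|
→ t1 |3a|42|f1|b7|
→ t2 |3a|f0|f1|b7|

RES = [0x3a, 0xf0, 0xf1, 0xb7]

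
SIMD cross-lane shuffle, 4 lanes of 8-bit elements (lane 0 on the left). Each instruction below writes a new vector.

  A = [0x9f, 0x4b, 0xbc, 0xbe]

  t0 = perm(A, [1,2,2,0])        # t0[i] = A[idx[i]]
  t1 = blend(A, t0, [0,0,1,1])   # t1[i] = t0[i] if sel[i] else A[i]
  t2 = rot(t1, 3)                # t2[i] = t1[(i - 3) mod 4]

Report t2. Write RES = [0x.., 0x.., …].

t0 = [0x4b, 0xbc, 0xbc, 0x9f]
t1 = [0x9f, 0x4b, 0xbc, 0x9f]
t2 = [0x4b, 0xbc, 0x9f, 0x9f]

RES = [0x4b, 0xbc, 0x9f, 0x9f]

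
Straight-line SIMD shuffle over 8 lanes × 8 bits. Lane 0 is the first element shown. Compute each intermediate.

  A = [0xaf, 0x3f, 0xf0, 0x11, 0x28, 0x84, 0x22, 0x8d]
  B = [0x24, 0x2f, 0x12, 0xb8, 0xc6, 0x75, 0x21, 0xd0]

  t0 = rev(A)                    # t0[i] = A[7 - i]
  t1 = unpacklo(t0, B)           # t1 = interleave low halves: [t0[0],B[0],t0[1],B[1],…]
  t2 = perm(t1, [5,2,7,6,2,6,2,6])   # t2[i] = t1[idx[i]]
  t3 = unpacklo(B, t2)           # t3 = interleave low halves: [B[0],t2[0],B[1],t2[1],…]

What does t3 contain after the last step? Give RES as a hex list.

t0 = [0x8d, 0x22, 0x84, 0x28, 0x11, 0xf0, 0x3f, 0xaf]
t1 = [0x8d, 0x24, 0x22, 0x2f, 0x84, 0x12, 0x28, 0xb8]
t2 = [0x12, 0x22, 0xb8, 0x28, 0x22, 0x28, 0x22, 0x28]
t3 = [0x24, 0x12, 0x2f, 0x22, 0x12, 0xb8, 0xb8, 0x28]

RES = [0x24, 0x12, 0x2f, 0x22, 0x12, 0xb8, 0xb8, 0x28]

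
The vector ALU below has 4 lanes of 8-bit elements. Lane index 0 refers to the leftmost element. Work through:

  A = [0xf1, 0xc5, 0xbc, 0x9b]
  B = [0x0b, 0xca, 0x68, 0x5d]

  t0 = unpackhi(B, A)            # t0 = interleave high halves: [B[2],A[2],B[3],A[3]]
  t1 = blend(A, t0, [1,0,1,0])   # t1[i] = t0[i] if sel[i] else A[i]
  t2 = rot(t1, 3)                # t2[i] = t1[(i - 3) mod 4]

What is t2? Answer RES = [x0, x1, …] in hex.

  t0: 68 bc 5d 9b
  t1: 68 c5 5d 9b
  t2: c5 5d 9b 68

RES = [0xc5, 0x5d, 0x9b, 0x68]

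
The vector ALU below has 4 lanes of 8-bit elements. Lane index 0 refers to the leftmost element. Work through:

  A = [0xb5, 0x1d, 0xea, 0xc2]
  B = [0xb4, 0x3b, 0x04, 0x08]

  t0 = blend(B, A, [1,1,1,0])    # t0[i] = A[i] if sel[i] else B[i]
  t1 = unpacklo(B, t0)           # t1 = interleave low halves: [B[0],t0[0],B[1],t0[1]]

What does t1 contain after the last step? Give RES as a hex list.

RES = [ 0xb4  0xb5  0x3b  0x1d ]

t0 = [0xb5, 0x1d, 0xea, 0x08]
t1 = [0xb4, 0xb5, 0x3b, 0x1d]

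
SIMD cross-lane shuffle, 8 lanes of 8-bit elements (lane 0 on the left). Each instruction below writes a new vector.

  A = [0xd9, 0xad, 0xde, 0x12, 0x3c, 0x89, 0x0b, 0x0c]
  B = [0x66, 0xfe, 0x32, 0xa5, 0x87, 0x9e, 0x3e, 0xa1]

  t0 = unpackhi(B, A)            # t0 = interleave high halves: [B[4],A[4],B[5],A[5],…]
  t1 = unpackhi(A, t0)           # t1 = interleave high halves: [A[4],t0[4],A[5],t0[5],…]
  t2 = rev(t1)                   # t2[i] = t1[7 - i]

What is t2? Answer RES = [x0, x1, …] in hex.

t0 = [0x87, 0x3c, 0x9e, 0x89, 0x3e, 0x0b, 0xa1, 0x0c]
t1 = [0x3c, 0x3e, 0x89, 0x0b, 0x0b, 0xa1, 0x0c, 0x0c]
t2 = [0x0c, 0x0c, 0xa1, 0x0b, 0x0b, 0x89, 0x3e, 0x3c]

RES = [0x0c, 0x0c, 0xa1, 0x0b, 0x0b, 0x89, 0x3e, 0x3c]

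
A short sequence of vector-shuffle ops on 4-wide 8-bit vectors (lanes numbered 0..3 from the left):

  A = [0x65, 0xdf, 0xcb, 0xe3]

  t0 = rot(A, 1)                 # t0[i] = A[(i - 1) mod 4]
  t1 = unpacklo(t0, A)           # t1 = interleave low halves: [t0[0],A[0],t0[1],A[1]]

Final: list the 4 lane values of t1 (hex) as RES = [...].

RES = [0xe3, 0x65, 0x65, 0xdf]

→ t0 |e3|65|df|cb|
→ t1 |e3|65|65|df|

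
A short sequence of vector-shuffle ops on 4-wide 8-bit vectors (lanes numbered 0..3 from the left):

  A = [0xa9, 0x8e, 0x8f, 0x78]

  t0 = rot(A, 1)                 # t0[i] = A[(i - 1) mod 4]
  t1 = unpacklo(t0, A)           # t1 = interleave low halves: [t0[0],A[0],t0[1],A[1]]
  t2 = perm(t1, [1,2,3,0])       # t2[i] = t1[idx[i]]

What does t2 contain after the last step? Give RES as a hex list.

  t0: 78 a9 8e 8f
  t1: 78 a9 a9 8e
  t2: a9 a9 8e 78

RES = [0xa9, 0xa9, 0x8e, 0x78]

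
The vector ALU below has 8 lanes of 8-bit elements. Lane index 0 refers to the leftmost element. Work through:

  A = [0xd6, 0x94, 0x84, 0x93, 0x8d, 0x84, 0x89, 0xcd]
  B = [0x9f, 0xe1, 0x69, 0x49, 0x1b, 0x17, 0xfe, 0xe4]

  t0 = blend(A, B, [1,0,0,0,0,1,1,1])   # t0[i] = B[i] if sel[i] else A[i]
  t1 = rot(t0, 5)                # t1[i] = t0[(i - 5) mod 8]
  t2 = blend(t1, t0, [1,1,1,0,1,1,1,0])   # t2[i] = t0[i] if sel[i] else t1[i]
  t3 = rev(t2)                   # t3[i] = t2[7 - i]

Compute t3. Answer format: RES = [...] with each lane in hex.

  t0: 9f 94 84 93 8d 17 fe e4
  t1: 93 8d 17 fe e4 9f 94 84
  t2: 9f 94 84 fe 8d 17 fe 84
  t3: 84 fe 17 8d fe 84 94 9f

RES = [ 0x84  0xfe  0x17  0x8d  0xfe  0x84  0x94  0x9f ]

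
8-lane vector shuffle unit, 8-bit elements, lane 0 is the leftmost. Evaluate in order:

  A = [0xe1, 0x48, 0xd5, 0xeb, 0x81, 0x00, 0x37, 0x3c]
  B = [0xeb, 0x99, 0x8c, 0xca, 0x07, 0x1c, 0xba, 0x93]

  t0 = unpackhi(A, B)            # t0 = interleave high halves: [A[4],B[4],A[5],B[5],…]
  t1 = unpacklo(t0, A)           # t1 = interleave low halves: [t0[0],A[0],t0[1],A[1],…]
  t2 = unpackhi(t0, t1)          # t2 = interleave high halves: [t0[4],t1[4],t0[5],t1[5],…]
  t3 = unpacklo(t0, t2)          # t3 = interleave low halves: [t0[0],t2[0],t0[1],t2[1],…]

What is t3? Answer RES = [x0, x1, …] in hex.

RES = [ 0x81  0x37  0x07  0x00  0x00  0xba  0x1c  0xd5 ]

→ t0 |81|07|00|1c|37|ba|3c|93|
→ t1 |81|e1|07|48|00|d5|1c|eb|
→ t2 |37|00|ba|d5|3c|1c|93|eb|
→ t3 |81|37|07|00|00|ba|1c|d5|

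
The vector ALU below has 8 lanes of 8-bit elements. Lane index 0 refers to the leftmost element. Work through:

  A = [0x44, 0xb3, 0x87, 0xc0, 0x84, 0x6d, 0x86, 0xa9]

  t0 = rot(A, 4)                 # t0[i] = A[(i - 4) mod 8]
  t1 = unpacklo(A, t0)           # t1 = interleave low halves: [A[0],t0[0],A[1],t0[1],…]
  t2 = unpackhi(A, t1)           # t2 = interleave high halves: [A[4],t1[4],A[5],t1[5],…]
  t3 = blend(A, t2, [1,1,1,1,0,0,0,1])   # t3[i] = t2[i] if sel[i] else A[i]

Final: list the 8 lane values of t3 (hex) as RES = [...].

RES = [0x84, 0x87, 0x6d, 0x86, 0x84, 0x6d, 0x86, 0xa9]

→ t0 |84|6d|86|a9|44|b3|87|c0|
→ t1 |44|84|b3|6d|87|86|c0|a9|
→ t2 |84|87|6d|86|86|c0|a9|a9|
→ t3 |84|87|6d|86|84|6d|86|a9|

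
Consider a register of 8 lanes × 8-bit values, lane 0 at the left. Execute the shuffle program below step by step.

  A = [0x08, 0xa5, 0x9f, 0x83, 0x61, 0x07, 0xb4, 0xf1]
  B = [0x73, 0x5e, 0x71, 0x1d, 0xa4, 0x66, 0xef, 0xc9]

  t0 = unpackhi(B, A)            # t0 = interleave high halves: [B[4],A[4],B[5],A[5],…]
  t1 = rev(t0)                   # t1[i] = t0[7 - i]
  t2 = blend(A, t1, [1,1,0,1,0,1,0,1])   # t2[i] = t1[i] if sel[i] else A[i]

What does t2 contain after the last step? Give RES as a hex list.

RES = [0xf1, 0xc9, 0x9f, 0xef, 0x61, 0x66, 0xb4, 0xa4]

→ t0 |a4|61|66|07|ef|b4|c9|f1|
→ t1 |f1|c9|b4|ef|07|66|61|a4|
→ t2 |f1|c9|9f|ef|61|66|b4|a4|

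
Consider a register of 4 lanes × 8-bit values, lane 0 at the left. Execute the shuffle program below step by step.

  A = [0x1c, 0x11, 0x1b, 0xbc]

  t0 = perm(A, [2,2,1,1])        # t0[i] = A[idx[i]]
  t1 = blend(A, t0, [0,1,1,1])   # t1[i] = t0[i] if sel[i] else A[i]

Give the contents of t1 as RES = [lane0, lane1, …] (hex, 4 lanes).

RES = [ 0x1c  0x1b  0x11  0x11 ]

  t0: 1b 1b 11 11
  t1: 1c 1b 11 11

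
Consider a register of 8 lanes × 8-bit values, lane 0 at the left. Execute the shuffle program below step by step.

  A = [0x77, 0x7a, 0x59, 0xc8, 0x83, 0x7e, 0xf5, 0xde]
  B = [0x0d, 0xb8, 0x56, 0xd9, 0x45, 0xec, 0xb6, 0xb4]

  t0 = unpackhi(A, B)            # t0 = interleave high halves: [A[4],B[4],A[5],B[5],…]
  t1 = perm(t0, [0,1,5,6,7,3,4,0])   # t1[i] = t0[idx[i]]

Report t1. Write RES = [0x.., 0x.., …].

RES = [0x83, 0x45, 0xb6, 0xde, 0xb4, 0xec, 0xf5, 0x83]

  t0: 83 45 7e ec f5 b6 de b4
  t1: 83 45 b6 de b4 ec f5 83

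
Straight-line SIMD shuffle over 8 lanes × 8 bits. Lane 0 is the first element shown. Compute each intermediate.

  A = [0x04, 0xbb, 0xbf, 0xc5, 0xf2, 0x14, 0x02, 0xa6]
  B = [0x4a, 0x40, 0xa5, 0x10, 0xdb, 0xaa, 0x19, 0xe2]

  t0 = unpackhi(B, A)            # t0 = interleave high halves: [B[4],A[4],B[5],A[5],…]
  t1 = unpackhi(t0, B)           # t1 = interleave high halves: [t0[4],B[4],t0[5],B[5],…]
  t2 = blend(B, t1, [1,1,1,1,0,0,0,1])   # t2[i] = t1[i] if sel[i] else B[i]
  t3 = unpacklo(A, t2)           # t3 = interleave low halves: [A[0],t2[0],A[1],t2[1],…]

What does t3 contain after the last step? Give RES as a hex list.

t0 = [0xdb, 0xf2, 0xaa, 0x14, 0x19, 0x02, 0xe2, 0xa6]
t1 = [0x19, 0xdb, 0x02, 0xaa, 0xe2, 0x19, 0xa6, 0xe2]
t2 = [0x19, 0xdb, 0x02, 0xaa, 0xdb, 0xaa, 0x19, 0xe2]
t3 = [0x04, 0x19, 0xbb, 0xdb, 0xbf, 0x02, 0xc5, 0xaa]

RES = [ 0x04  0x19  0xbb  0xdb  0xbf  0x02  0xc5  0xaa ]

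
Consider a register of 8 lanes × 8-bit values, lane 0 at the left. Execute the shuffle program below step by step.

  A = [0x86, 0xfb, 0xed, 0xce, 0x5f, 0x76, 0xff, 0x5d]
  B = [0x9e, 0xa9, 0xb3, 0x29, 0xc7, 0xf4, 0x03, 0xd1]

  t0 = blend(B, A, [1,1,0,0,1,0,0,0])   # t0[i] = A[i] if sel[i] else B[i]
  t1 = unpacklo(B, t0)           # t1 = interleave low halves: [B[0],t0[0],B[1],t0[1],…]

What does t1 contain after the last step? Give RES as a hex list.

RES = [0x9e, 0x86, 0xa9, 0xfb, 0xb3, 0xb3, 0x29, 0x29]

→ t0 |86|fb|b3|29|5f|f4|03|d1|
→ t1 |9e|86|a9|fb|b3|b3|29|29|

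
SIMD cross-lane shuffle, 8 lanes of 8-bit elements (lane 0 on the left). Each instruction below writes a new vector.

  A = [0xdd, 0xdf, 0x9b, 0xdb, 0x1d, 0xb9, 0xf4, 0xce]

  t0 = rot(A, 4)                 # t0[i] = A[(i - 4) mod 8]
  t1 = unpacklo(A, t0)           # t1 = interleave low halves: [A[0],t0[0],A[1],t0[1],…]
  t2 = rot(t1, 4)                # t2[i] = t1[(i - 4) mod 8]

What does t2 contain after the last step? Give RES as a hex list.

→ t0 |1d|b9|f4|ce|dd|df|9b|db|
→ t1 |dd|1d|df|b9|9b|f4|db|ce|
→ t2 |9b|f4|db|ce|dd|1d|df|b9|

RES = [0x9b, 0xf4, 0xdb, 0xce, 0xdd, 0x1d, 0xdf, 0xb9]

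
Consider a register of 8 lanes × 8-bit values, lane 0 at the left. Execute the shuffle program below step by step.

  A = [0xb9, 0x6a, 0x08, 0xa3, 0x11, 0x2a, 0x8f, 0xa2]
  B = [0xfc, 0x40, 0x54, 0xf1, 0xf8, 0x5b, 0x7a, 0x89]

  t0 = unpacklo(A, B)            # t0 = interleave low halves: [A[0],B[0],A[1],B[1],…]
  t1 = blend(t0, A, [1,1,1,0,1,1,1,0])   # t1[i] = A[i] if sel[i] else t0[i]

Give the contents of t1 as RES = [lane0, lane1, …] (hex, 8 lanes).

RES = [0xb9, 0x6a, 0x08, 0x40, 0x11, 0x2a, 0x8f, 0xf1]

  t0: b9 fc 6a 40 08 54 a3 f1
  t1: b9 6a 08 40 11 2a 8f f1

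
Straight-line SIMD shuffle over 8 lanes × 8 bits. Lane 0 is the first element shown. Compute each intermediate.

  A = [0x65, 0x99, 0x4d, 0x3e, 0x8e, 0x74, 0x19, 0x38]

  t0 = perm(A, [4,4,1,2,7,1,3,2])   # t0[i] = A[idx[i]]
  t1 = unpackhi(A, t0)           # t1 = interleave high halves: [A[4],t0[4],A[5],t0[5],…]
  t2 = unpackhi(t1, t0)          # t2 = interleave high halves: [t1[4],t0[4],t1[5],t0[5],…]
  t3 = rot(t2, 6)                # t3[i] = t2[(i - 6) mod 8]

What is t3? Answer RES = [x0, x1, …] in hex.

RES = [ 0x3e  0x99  0x38  0x3e  0x4d  0x4d  0x19  0x38 ]

  t0: 8e 8e 99 4d 38 99 3e 4d
  t1: 8e 38 74 99 19 3e 38 4d
  t2: 19 38 3e 99 38 3e 4d 4d
  t3: 3e 99 38 3e 4d 4d 19 38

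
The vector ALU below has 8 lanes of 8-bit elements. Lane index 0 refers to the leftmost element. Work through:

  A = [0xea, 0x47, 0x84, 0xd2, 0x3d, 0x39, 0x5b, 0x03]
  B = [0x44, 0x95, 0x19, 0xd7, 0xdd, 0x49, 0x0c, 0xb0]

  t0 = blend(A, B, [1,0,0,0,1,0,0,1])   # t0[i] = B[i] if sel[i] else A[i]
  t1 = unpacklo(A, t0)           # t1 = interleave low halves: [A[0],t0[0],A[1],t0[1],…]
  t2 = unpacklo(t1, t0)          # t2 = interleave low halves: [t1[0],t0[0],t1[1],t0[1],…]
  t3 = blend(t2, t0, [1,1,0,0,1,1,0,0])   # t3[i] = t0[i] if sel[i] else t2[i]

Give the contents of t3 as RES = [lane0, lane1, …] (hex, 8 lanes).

t0 = [0x44, 0x47, 0x84, 0xd2, 0xdd, 0x39, 0x5b, 0xb0]
t1 = [0xea, 0x44, 0x47, 0x47, 0x84, 0x84, 0xd2, 0xd2]
t2 = [0xea, 0x44, 0x44, 0x47, 0x47, 0x84, 0x47, 0xd2]
t3 = [0x44, 0x47, 0x44, 0x47, 0xdd, 0x39, 0x47, 0xd2]

RES = [0x44, 0x47, 0x44, 0x47, 0xdd, 0x39, 0x47, 0xd2]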